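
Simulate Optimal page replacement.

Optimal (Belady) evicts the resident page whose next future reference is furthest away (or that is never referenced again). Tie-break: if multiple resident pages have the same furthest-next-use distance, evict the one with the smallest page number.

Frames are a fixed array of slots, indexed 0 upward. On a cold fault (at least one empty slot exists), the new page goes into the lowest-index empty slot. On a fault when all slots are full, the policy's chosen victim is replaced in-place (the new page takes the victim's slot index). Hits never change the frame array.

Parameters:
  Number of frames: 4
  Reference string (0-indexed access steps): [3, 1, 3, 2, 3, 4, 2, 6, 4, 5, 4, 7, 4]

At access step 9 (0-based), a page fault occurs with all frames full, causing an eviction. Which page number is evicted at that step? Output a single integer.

Step 0: ref 3 -> FAULT, frames=[3,-,-,-]
Step 1: ref 1 -> FAULT, frames=[3,1,-,-]
Step 2: ref 3 -> HIT, frames=[3,1,-,-]
Step 3: ref 2 -> FAULT, frames=[3,1,2,-]
Step 4: ref 3 -> HIT, frames=[3,1,2,-]
Step 5: ref 4 -> FAULT, frames=[3,1,2,4]
Step 6: ref 2 -> HIT, frames=[3,1,2,4]
Step 7: ref 6 -> FAULT, evict 1, frames=[3,6,2,4]
Step 8: ref 4 -> HIT, frames=[3,6,2,4]
Step 9: ref 5 -> FAULT, evict 2, frames=[3,6,5,4]
At step 9: evicted page 2

Answer: 2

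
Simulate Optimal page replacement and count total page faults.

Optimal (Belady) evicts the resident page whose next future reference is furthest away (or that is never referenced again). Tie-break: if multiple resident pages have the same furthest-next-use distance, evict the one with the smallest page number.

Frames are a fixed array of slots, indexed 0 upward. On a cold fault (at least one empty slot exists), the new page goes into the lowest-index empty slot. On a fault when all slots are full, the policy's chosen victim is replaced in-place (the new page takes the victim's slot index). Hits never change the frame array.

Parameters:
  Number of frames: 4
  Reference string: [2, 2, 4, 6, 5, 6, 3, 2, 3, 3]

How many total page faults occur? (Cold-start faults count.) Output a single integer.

Answer: 5

Derivation:
Step 0: ref 2 → FAULT, frames=[2,-,-,-]
Step 1: ref 2 → HIT, frames=[2,-,-,-]
Step 2: ref 4 → FAULT, frames=[2,4,-,-]
Step 3: ref 6 → FAULT, frames=[2,4,6,-]
Step 4: ref 5 → FAULT, frames=[2,4,6,5]
Step 5: ref 6 → HIT, frames=[2,4,6,5]
Step 6: ref 3 → FAULT (evict 4), frames=[2,3,6,5]
Step 7: ref 2 → HIT, frames=[2,3,6,5]
Step 8: ref 3 → HIT, frames=[2,3,6,5]
Step 9: ref 3 → HIT, frames=[2,3,6,5]
Total faults: 5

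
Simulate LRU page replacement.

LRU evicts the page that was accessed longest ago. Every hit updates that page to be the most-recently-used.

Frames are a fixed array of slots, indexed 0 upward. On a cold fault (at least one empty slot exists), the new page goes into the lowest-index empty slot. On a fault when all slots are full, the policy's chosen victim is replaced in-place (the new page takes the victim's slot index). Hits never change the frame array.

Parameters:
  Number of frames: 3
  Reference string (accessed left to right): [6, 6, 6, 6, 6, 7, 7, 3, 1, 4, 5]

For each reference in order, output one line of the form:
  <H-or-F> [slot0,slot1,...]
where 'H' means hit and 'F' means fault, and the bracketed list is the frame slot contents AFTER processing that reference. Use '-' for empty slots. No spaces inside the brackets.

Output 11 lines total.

F [6,-,-]
H [6,-,-]
H [6,-,-]
H [6,-,-]
H [6,-,-]
F [6,7,-]
H [6,7,-]
F [6,7,3]
F [1,7,3]
F [1,4,3]
F [1,4,5]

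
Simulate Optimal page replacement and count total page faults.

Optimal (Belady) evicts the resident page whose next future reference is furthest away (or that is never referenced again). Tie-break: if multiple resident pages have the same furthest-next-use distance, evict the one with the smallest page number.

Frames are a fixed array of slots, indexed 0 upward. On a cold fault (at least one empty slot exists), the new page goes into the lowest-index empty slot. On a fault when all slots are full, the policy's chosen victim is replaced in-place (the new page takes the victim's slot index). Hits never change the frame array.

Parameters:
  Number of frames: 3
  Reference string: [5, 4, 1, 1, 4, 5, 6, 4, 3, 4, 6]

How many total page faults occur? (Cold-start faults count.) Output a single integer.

Step 0: ref 5 → FAULT, frames=[5,-,-]
Step 1: ref 4 → FAULT, frames=[5,4,-]
Step 2: ref 1 → FAULT, frames=[5,4,1]
Step 3: ref 1 → HIT, frames=[5,4,1]
Step 4: ref 4 → HIT, frames=[5,4,1]
Step 5: ref 5 → HIT, frames=[5,4,1]
Step 6: ref 6 → FAULT (evict 1), frames=[5,4,6]
Step 7: ref 4 → HIT, frames=[5,4,6]
Step 8: ref 3 → FAULT (evict 5), frames=[3,4,6]
Step 9: ref 4 → HIT, frames=[3,4,6]
Step 10: ref 6 → HIT, frames=[3,4,6]
Total faults: 5

Answer: 5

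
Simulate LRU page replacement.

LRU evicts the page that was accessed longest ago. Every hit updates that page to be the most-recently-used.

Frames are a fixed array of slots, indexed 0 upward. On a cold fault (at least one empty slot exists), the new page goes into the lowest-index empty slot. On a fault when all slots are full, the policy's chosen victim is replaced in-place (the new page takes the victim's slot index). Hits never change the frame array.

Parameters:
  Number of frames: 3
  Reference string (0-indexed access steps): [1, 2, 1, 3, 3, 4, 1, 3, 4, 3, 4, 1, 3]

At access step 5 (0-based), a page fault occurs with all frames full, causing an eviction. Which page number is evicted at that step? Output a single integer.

Step 0: ref 1 -> FAULT, frames=[1,-,-]
Step 1: ref 2 -> FAULT, frames=[1,2,-]
Step 2: ref 1 -> HIT, frames=[1,2,-]
Step 3: ref 3 -> FAULT, frames=[1,2,3]
Step 4: ref 3 -> HIT, frames=[1,2,3]
Step 5: ref 4 -> FAULT, evict 2, frames=[1,4,3]
At step 5: evicted page 2

Answer: 2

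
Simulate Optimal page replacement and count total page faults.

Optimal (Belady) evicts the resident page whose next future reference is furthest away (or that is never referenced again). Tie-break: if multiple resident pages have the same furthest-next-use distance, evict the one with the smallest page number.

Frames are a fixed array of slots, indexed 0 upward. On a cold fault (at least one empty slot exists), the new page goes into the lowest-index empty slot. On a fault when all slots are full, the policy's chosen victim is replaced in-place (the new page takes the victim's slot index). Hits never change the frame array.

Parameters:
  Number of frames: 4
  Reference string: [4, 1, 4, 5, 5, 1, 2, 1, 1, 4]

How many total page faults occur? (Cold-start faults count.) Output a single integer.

Step 0: ref 4 → FAULT, frames=[4,-,-,-]
Step 1: ref 1 → FAULT, frames=[4,1,-,-]
Step 2: ref 4 → HIT, frames=[4,1,-,-]
Step 3: ref 5 → FAULT, frames=[4,1,5,-]
Step 4: ref 5 → HIT, frames=[4,1,5,-]
Step 5: ref 1 → HIT, frames=[4,1,5,-]
Step 6: ref 2 → FAULT, frames=[4,1,5,2]
Step 7: ref 1 → HIT, frames=[4,1,5,2]
Step 8: ref 1 → HIT, frames=[4,1,5,2]
Step 9: ref 4 → HIT, frames=[4,1,5,2]
Total faults: 4

Answer: 4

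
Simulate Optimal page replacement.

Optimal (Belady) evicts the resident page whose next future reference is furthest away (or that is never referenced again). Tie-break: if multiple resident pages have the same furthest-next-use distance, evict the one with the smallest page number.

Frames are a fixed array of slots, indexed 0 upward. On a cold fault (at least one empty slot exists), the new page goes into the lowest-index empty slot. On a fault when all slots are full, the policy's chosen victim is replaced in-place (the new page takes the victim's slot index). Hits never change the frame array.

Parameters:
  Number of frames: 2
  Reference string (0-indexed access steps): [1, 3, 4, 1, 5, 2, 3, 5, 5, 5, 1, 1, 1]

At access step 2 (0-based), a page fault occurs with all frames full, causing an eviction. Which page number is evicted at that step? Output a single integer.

Answer: 3

Derivation:
Step 0: ref 1 -> FAULT, frames=[1,-]
Step 1: ref 3 -> FAULT, frames=[1,3]
Step 2: ref 4 -> FAULT, evict 3, frames=[1,4]
At step 2: evicted page 3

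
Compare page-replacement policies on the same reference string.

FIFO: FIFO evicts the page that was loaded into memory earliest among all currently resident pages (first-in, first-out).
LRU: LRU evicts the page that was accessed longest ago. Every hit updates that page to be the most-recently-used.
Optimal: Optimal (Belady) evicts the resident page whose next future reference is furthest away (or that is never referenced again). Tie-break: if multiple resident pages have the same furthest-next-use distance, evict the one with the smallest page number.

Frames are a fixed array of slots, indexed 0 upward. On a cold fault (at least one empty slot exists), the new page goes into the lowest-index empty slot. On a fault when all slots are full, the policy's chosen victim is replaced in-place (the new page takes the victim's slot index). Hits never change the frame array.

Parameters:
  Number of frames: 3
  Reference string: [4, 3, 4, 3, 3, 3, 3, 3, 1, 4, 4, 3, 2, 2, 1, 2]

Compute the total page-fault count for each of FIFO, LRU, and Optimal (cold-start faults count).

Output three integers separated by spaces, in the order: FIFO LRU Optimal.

Answer: 4 5 4

Derivation:
--- FIFO ---
  step 0: ref 4 -> FAULT, frames=[4,-,-] (faults so far: 1)
  step 1: ref 3 -> FAULT, frames=[4,3,-] (faults so far: 2)
  step 2: ref 4 -> HIT, frames=[4,3,-] (faults so far: 2)
  step 3: ref 3 -> HIT, frames=[4,3,-] (faults so far: 2)
  step 4: ref 3 -> HIT, frames=[4,3,-] (faults so far: 2)
  step 5: ref 3 -> HIT, frames=[4,3,-] (faults so far: 2)
  step 6: ref 3 -> HIT, frames=[4,3,-] (faults so far: 2)
  step 7: ref 3 -> HIT, frames=[4,3,-] (faults so far: 2)
  step 8: ref 1 -> FAULT, frames=[4,3,1] (faults so far: 3)
  step 9: ref 4 -> HIT, frames=[4,3,1] (faults so far: 3)
  step 10: ref 4 -> HIT, frames=[4,3,1] (faults so far: 3)
  step 11: ref 3 -> HIT, frames=[4,3,1] (faults so far: 3)
  step 12: ref 2 -> FAULT, evict 4, frames=[2,3,1] (faults so far: 4)
  step 13: ref 2 -> HIT, frames=[2,3,1] (faults so far: 4)
  step 14: ref 1 -> HIT, frames=[2,3,1] (faults so far: 4)
  step 15: ref 2 -> HIT, frames=[2,3,1] (faults so far: 4)
  FIFO total faults: 4
--- LRU ---
  step 0: ref 4 -> FAULT, frames=[4,-,-] (faults so far: 1)
  step 1: ref 3 -> FAULT, frames=[4,3,-] (faults so far: 2)
  step 2: ref 4 -> HIT, frames=[4,3,-] (faults so far: 2)
  step 3: ref 3 -> HIT, frames=[4,3,-] (faults so far: 2)
  step 4: ref 3 -> HIT, frames=[4,3,-] (faults so far: 2)
  step 5: ref 3 -> HIT, frames=[4,3,-] (faults so far: 2)
  step 6: ref 3 -> HIT, frames=[4,3,-] (faults so far: 2)
  step 7: ref 3 -> HIT, frames=[4,3,-] (faults so far: 2)
  step 8: ref 1 -> FAULT, frames=[4,3,1] (faults so far: 3)
  step 9: ref 4 -> HIT, frames=[4,3,1] (faults so far: 3)
  step 10: ref 4 -> HIT, frames=[4,3,1] (faults so far: 3)
  step 11: ref 3 -> HIT, frames=[4,3,1] (faults so far: 3)
  step 12: ref 2 -> FAULT, evict 1, frames=[4,3,2] (faults so far: 4)
  step 13: ref 2 -> HIT, frames=[4,3,2] (faults so far: 4)
  step 14: ref 1 -> FAULT, evict 4, frames=[1,3,2] (faults so far: 5)
  step 15: ref 2 -> HIT, frames=[1,3,2] (faults so far: 5)
  LRU total faults: 5
--- Optimal ---
  step 0: ref 4 -> FAULT, frames=[4,-,-] (faults so far: 1)
  step 1: ref 3 -> FAULT, frames=[4,3,-] (faults so far: 2)
  step 2: ref 4 -> HIT, frames=[4,3,-] (faults so far: 2)
  step 3: ref 3 -> HIT, frames=[4,3,-] (faults so far: 2)
  step 4: ref 3 -> HIT, frames=[4,3,-] (faults so far: 2)
  step 5: ref 3 -> HIT, frames=[4,3,-] (faults so far: 2)
  step 6: ref 3 -> HIT, frames=[4,3,-] (faults so far: 2)
  step 7: ref 3 -> HIT, frames=[4,3,-] (faults so far: 2)
  step 8: ref 1 -> FAULT, frames=[4,3,1] (faults so far: 3)
  step 9: ref 4 -> HIT, frames=[4,3,1] (faults so far: 3)
  step 10: ref 4 -> HIT, frames=[4,3,1] (faults so far: 3)
  step 11: ref 3 -> HIT, frames=[4,3,1] (faults so far: 3)
  step 12: ref 2 -> FAULT, evict 3, frames=[4,2,1] (faults so far: 4)
  step 13: ref 2 -> HIT, frames=[4,2,1] (faults so far: 4)
  step 14: ref 1 -> HIT, frames=[4,2,1] (faults so far: 4)
  step 15: ref 2 -> HIT, frames=[4,2,1] (faults so far: 4)
  Optimal total faults: 4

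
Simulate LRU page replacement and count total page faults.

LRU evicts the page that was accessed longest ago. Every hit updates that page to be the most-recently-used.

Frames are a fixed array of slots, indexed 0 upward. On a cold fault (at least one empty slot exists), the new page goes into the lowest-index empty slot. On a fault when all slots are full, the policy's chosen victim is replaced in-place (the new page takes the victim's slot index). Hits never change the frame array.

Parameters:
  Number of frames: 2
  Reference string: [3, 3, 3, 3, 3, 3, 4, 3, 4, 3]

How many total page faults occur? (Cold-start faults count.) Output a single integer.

Step 0: ref 3 → FAULT, frames=[3,-]
Step 1: ref 3 → HIT, frames=[3,-]
Step 2: ref 3 → HIT, frames=[3,-]
Step 3: ref 3 → HIT, frames=[3,-]
Step 4: ref 3 → HIT, frames=[3,-]
Step 5: ref 3 → HIT, frames=[3,-]
Step 6: ref 4 → FAULT, frames=[3,4]
Step 7: ref 3 → HIT, frames=[3,4]
Step 8: ref 4 → HIT, frames=[3,4]
Step 9: ref 3 → HIT, frames=[3,4]
Total faults: 2

Answer: 2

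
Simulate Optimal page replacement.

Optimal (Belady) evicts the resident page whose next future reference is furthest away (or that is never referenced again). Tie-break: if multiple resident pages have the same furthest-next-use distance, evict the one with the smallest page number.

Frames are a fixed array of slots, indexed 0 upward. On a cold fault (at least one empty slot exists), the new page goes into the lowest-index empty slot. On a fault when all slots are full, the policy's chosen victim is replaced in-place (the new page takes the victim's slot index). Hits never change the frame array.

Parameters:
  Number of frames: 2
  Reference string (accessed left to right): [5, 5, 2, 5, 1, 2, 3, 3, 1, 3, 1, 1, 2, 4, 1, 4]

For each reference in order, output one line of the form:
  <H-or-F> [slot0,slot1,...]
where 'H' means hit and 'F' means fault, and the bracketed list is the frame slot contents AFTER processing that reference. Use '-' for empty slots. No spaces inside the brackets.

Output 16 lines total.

F [5,-]
H [5,-]
F [5,2]
H [5,2]
F [1,2]
H [1,2]
F [1,3]
H [1,3]
H [1,3]
H [1,3]
H [1,3]
H [1,3]
F [1,2]
F [1,4]
H [1,4]
H [1,4]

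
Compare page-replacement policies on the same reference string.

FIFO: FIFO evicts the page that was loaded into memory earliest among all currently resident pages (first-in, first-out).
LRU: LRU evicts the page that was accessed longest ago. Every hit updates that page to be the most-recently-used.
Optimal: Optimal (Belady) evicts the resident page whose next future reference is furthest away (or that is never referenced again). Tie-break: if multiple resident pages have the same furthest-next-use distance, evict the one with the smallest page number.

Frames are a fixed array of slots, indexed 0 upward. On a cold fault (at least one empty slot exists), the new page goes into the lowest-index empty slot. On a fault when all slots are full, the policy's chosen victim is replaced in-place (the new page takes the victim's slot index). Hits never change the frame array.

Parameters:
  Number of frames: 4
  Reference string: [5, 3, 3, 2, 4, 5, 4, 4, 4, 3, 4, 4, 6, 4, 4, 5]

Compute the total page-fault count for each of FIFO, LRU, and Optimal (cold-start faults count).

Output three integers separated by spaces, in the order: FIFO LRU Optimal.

--- FIFO ---
  step 0: ref 5 -> FAULT, frames=[5,-,-,-] (faults so far: 1)
  step 1: ref 3 -> FAULT, frames=[5,3,-,-] (faults so far: 2)
  step 2: ref 3 -> HIT, frames=[5,3,-,-] (faults so far: 2)
  step 3: ref 2 -> FAULT, frames=[5,3,2,-] (faults so far: 3)
  step 4: ref 4 -> FAULT, frames=[5,3,2,4] (faults so far: 4)
  step 5: ref 5 -> HIT, frames=[5,3,2,4] (faults so far: 4)
  step 6: ref 4 -> HIT, frames=[5,3,2,4] (faults so far: 4)
  step 7: ref 4 -> HIT, frames=[5,3,2,4] (faults so far: 4)
  step 8: ref 4 -> HIT, frames=[5,3,2,4] (faults so far: 4)
  step 9: ref 3 -> HIT, frames=[5,3,2,4] (faults so far: 4)
  step 10: ref 4 -> HIT, frames=[5,3,2,4] (faults so far: 4)
  step 11: ref 4 -> HIT, frames=[5,3,2,4] (faults so far: 4)
  step 12: ref 6 -> FAULT, evict 5, frames=[6,3,2,4] (faults so far: 5)
  step 13: ref 4 -> HIT, frames=[6,3,2,4] (faults so far: 5)
  step 14: ref 4 -> HIT, frames=[6,3,2,4] (faults so far: 5)
  step 15: ref 5 -> FAULT, evict 3, frames=[6,5,2,4] (faults so far: 6)
  FIFO total faults: 6
--- LRU ---
  step 0: ref 5 -> FAULT, frames=[5,-,-,-] (faults so far: 1)
  step 1: ref 3 -> FAULT, frames=[5,3,-,-] (faults so far: 2)
  step 2: ref 3 -> HIT, frames=[5,3,-,-] (faults so far: 2)
  step 3: ref 2 -> FAULT, frames=[5,3,2,-] (faults so far: 3)
  step 4: ref 4 -> FAULT, frames=[5,3,2,4] (faults so far: 4)
  step 5: ref 5 -> HIT, frames=[5,3,2,4] (faults so far: 4)
  step 6: ref 4 -> HIT, frames=[5,3,2,4] (faults so far: 4)
  step 7: ref 4 -> HIT, frames=[5,3,2,4] (faults so far: 4)
  step 8: ref 4 -> HIT, frames=[5,3,2,4] (faults so far: 4)
  step 9: ref 3 -> HIT, frames=[5,3,2,4] (faults so far: 4)
  step 10: ref 4 -> HIT, frames=[5,3,2,4] (faults so far: 4)
  step 11: ref 4 -> HIT, frames=[5,3,2,4] (faults so far: 4)
  step 12: ref 6 -> FAULT, evict 2, frames=[5,3,6,4] (faults so far: 5)
  step 13: ref 4 -> HIT, frames=[5,3,6,4] (faults so far: 5)
  step 14: ref 4 -> HIT, frames=[5,3,6,4] (faults so far: 5)
  step 15: ref 5 -> HIT, frames=[5,3,6,4] (faults so far: 5)
  LRU total faults: 5
--- Optimal ---
  step 0: ref 5 -> FAULT, frames=[5,-,-,-] (faults so far: 1)
  step 1: ref 3 -> FAULT, frames=[5,3,-,-] (faults so far: 2)
  step 2: ref 3 -> HIT, frames=[5,3,-,-] (faults so far: 2)
  step 3: ref 2 -> FAULT, frames=[5,3,2,-] (faults so far: 3)
  step 4: ref 4 -> FAULT, frames=[5,3,2,4] (faults so far: 4)
  step 5: ref 5 -> HIT, frames=[5,3,2,4] (faults so far: 4)
  step 6: ref 4 -> HIT, frames=[5,3,2,4] (faults so far: 4)
  step 7: ref 4 -> HIT, frames=[5,3,2,4] (faults so far: 4)
  step 8: ref 4 -> HIT, frames=[5,3,2,4] (faults so far: 4)
  step 9: ref 3 -> HIT, frames=[5,3,2,4] (faults so far: 4)
  step 10: ref 4 -> HIT, frames=[5,3,2,4] (faults so far: 4)
  step 11: ref 4 -> HIT, frames=[5,3,2,4] (faults so far: 4)
  step 12: ref 6 -> FAULT, evict 2, frames=[5,3,6,4] (faults so far: 5)
  step 13: ref 4 -> HIT, frames=[5,3,6,4] (faults so far: 5)
  step 14: ref 4 -> HIT, frames=[5,3,6,4] (faults so far: 5)
  step 15: ref 5 -> HIT, frames=[5,3,6,4] (faults so far: 5)
  Optimal total faults: 5

Answer: 6 5 5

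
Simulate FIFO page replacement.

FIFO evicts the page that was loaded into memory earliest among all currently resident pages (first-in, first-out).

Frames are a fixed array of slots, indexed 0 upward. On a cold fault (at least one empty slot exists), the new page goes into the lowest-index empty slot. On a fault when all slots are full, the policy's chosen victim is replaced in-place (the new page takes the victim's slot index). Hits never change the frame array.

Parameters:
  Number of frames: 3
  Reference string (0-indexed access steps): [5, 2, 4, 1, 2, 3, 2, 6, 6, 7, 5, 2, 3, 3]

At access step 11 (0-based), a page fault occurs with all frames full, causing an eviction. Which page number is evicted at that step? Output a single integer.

Answer: 6

Derivation:
Step 0: ref 5 -> FAULT, frames=[5,-,-]
Step 1: ref 2 -> FAULT, frames=[5,2,-]
Step 2: ref 4 -> FAULT, frames=[5,2,4]
Step 3: ref 1 -> FAULT, evict 5, frames=[1,2,4]
Step 4: ref 2 -> HIT, frames=[1,2,4]
Step 5: ref 3 -> FAULT, evict 2, frames=[1,3,4]
Step 6: ref 2 -> FAULT, evict 4, frames=[1,3,2]
Step 7: ref 6 -> FAULT, evict 1, frames=[6,3,2]
Step 8: ref 6 -> HIT, frames=[6,3,2]
Step 9: ref 7 -> FAULT, evict 3, frames=[6,7,2]
Step 10: ref 5 -> FAULT, evict 2, frames=[6,7,5]
Step 11: ref 2 -> FAULT, evict 6, frames=[2,7,5]
At step 11: evicted page 6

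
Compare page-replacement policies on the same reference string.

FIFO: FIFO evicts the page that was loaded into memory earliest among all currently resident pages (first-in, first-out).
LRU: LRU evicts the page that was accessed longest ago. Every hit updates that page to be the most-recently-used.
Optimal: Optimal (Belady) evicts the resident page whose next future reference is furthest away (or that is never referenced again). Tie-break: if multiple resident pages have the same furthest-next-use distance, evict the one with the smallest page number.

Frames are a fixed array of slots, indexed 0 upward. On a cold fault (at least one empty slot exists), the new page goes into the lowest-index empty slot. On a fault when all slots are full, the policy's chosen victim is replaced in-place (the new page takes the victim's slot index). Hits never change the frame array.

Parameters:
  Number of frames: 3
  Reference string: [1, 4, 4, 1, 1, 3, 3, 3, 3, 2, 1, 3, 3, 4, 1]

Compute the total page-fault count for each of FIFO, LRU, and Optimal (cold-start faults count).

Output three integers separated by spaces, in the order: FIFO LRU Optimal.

--- FIFO ---
  step 0: ref 1 -> FAULT, frames=[1,-,-] (faults so far: 1)
  step 1: ref 4 -> FAULT, frames=[1,4,-] (faults so far: 2)
  step 2: ref 4 -> HIT, frames=[1,4,-] (faults so far: 2)
  step 3: ref 1 -> HIT, frames=[1,4,-] (faults so far: 2)
  step 4: ref 1 -> HIT, frames=[1,4,-] (faults so far: 2)
  step 5: ref 3 -> FAULT, frames=[1,4,3] (faults so far: 3)
  step 6: ref 3 -> HIT, frames=[1,4,3] (faults so far: 3)
  step 7: ref 3 -> HIT, frames=[1,4,3] (faults so far: 3)
  step 8: ref 3 -> HIT, frames=[1,4,3] (faults so far: 3)
  step 9: ref 2 -> FAULT, evict 1, frames=[2,4,3] (faults so far: 4)
  step 10: ref 1 -> FAULT, evict 4, frames=[2,1,3] (faults so far: 5)
  step 11: ref 3 -> HIT, frames=[2,1,3] (faults so far: 5)
  step 12: ref 3 -> HIT, frames=[2,1,3] (faults so far: 5)
  step 13: ref 4 -> FAULT, evict 3, frames=[2,1,4] (faults so far: 6)
  step 14: ref 1 -> HIT, frames=[2,1,4] (faults so far: 6)
  FIFO total faults: 6
--- LRU ---
  step 0: ref 1 -> FAULT, frames=[1,-,-] (faults so far: 1)
  step 1: ref 4 -> FAULT, frames=[1,4,-] (faults so far: 2)
  step 2: ref 4 -> HIT, frames=[1,4,-] (faults so far: 2)
  step 3: ref 1 -> HIT, frames=[1,4,-] (faults so far: 2)
  step 4: ref 1 -> HIT, frames=[1,4,-] (faults so far: 2)
  step 5: ref 3 -> FAULT, frames=[1,4,3] (faults so far: 3)
  step 6: ref 3 -> HIT, frames=[1,4,3] (faults so far: 3)
  step 7: ref 3 -> HIT, frames=[1,4,3] (faults so far: 3)
  step 8: ref 3 -> HIT, frames=[1,4,3] (faults so far: 3)
  step 9: ref 2 -> FAULT, evict 4, frames=[1,2,3] (faults so far: 4)
  step 10: ref 1 -> HIT, frames=[1,2,3] (faults so far: 4)
  step 11: ref 3 -> HIT, frames=[1,2,3] (faults so far: 4)
  step 12: ref 3 -> HIT, frames=[1,2,3] (faults so far: 4)
  step 13: ref 4 -> FAULT, evict 2, frames=[1,4,3] (faults so far: 5)
  step 14: ref 1 -> HIT, frames=[1,4,3] (faults so far: 5)
  LRU total faults: 5
--- Optimal ---
  step 0: ref 1 -> FAULT, frames=[1,-,-] (faults so far: 1)
  step 1: ref 4 -> FAULT, frames=[1,4,-] (faults so far: 2)
  step 2: ref 4 -> HIT, frames=[1,4,-] (faults so far: 2)
  step 3: ref 1 -> HIT, frames=[1,4,-] (faults so far: 2)
  step 4: ref 1 -> HIT, frames=[1,4,-] (faults so far: 2)
  step 5: ref 3 -> FAULT, frames=[1,4,3] (faults so far: 3)
  step 6: ref 3 -> HIT, frames=[1,4,3] (faults so far: 3)
  step 7: ref 3 -> HIT, frames=[1,4,3] (faults so far: 3)
  step 8: ref 3 -> HIT, frames=[1,4,3] (faults so far: 3)
  step 9: ref 2 -> FAULT, evict 4, frames=[1,2,3] (faults so far: 4)
  step 10: ref 1 -> HIT, frames=[1,2,3] (faults so far: 4)
  step 11: ref 3 -> HIT, frames=[1,2,3] (faults so far: 4)
  step 12: ref 3 -> HIT, frames=[1,2,3] (faults so far: 4)
  step 13: ref 4 -> FAULT, evict 2, frames=[1,4,3] (faults so far: 5)
  step 14: ref 1 -> HIT, frames=[1,4,3] (faults so far: 5)
  Optimal total faults: 5

Answer: 6 5 5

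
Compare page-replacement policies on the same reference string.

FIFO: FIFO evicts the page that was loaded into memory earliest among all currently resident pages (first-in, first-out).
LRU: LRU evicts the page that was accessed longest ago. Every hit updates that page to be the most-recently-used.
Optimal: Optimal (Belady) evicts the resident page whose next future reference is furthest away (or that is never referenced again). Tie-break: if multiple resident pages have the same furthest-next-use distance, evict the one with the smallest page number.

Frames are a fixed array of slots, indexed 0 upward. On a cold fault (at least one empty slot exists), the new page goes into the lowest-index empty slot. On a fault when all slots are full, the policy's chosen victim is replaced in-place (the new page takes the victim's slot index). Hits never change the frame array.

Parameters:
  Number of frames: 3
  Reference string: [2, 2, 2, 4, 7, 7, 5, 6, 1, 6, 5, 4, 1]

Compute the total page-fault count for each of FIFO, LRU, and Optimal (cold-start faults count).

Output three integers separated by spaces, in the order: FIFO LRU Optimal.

Answer: 7 8 7

Derivation:
--- FIFO ---
  step 0: ref 2 -> FAULT, frames=[2,-,-] (faults so far: 1)
  step 1: ref 2 -> HIT, frames=[2,-,-] (faults so far: 1)
  step 2: ref 2 -> HIT, frames=[2,-,-] (faults so far: 1)
  step 3: ref 4 -> FAULT, frames=[2,4,-] (faults so far: 2)
  step 4: ref 7 -> FAULT, frames=[2,4,7] (faults so far: 3)
  step 5: ref 7 -> HIT, frames=[2,4,7] (faults so far: 3)
  step 6: ref 5 -> FAULT, evict 2, frames=[5,4,7] (faults so far: 4)
  step 7: ref 6 -> FAULT, evict 4, frames=[5,6,7] (faults so far: 5)
  step 8: ref 1 -> FAULT, evict 7, frames=[5,6,1] (faults so far: 6)
  step 9: ref 6 -> HIT, frames=[5,6,1] (faults so far: 6)
  step 10: ref 5 -> HIT, frames=[5,6,1] (faults so far: 6)
  step 11: ref 4 -> FAULT, evict 5, frames=[4,6,1] (faults so far: 7)
  step 12: ref 1 -> HIT, frames=[4,6,1] (faults so far: 7)
  FIFO total faults: 7
--- LRU ---
  step 0: ref 2 -> FAULT, frames=[2,-,-] (faults so far: 1)
  step 1: ref 2 -> HIT, frames=[2,-,-] (faults so far: 1)
  step 2: ref 2 -> HIT, frames=[2,-,-] (faults so far: 1)
  step 3: ref 4 -> FAULT, frames=[2,4,-] (faults so far: 2)
  step 4: ref 7 -> FAULT, frames=[2,4,7] (faults so far: 3)
  step 5: ref 7 -> HIT, frames=[2,4,7] (faults so far: 3)
  step 6: ref 5 -> FAULT, evict 2, frames=[5,4,7] (faults so far: 4)
  step 7: ref 6 -> FAULT, evict 4, frames=[5,6,7] (faults so far: 5)
  step 8: ref 1 -> FAULT, evict 7, frames=[5,6,1] (faults so far: 6)
  step 9: ref 6 -> HIT, frames=[5,6,1] (faults so far: 6)
  step 10: ref 5 -> HIT, frames=[5,6,1] (faults so far: 6)
  step 11: ref 4 -> FAULT, evict 1, frames=[5,6,4] (faults so far: 7)
  step 12: ref 1 -> FAULT, evict 6, frames=[5,1,4] (faults so far: 8)
  LRU total faults: 8
--- Optimal ---
  step 0: ref 2 -> FAULT, frames=[2,-,-] (faults so far: 1)
  step 1: ref 2 -> HIT, frames=[2,-,-] (faults so far: 1)
  step 2: ref 2 -> HIT, frames=[2,-,-] (faults so far: 1)
  step 3: ref 4 -> FAULT, frames=[2,4,-] (faults so far: 2)
  step 4: ref 7 -> FAULT, frames=[2,4,7] (faults so far: 3)
  step 5: ref 7 -> HIT, frames=[2,4,7] (faults so far: 3)
  step 6: ref 5 -> FAULT, evict 2, frames=[5,4,7] (faults so far: 4)
  step 7: ref 6 -> FAULT, evict 7, frames=[5,4,6] (faults so far: 5)
  step 8: ref 1 -> FAULT, evict 4, frames=[5,1,6] (faults so far: 6)
  step 9: ref 6 -> HIT, frames=[5,1,6] (faults so far: 6)
  step 10: ref 5 -> HIT, frames=[5,1,6] (faults so far: 6)
  step 11: ref 4 -> FAULT, evict 5, frames=[4,1,6] (faults so far: 7)
  step 12: ref 1 -> HIT, frames=[4,1,6] (faults so far: 7)
  Optimal total faults: 7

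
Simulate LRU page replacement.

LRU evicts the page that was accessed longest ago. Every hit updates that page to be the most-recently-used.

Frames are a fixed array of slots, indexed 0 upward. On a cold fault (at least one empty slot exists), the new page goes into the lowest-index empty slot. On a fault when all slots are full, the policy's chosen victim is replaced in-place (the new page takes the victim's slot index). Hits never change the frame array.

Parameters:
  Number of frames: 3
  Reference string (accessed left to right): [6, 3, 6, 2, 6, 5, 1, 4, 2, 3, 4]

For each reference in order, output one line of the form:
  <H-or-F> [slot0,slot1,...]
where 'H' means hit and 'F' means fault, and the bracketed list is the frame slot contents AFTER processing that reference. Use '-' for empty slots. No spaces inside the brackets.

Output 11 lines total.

F [6,-,-]
F [6,3,-]
H [6,3,-]
F [6,3,2]
H [6,3,2]
F [6,5,2]
F [6,5,1]
F [4,5,1]
F [4,2,1]
F [4,2,3]
H [4,2,3]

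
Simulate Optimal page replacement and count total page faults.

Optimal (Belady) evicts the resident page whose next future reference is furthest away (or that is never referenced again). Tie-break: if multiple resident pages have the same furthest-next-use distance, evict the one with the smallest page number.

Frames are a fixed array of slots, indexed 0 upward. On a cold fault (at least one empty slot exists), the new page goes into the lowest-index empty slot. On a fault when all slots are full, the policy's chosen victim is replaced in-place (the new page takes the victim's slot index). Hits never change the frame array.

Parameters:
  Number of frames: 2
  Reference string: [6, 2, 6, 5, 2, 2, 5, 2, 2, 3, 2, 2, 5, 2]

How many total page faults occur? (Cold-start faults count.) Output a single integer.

Answer: 5

Derivation:
Step 0: ref 6 → FAULT, frames=[6,-]
Step 1: ref 2 → FAULT, frames=[6,2]
Step 2: ref 6 → HIT, frames=[6,2]
Step 3: ref 5 → FAULT (evict 6), frames=[5,2]
Step 4: ref 2 → HIT, frames=[5,2]
Step 5: ref 2 → HIT, frames=[5,2]
Step 6: ref 5 → HIT, frames=[5,2]
Step 7: ref 2 → HIT, frames=[5,2]
Step 8: ref 2 → HIT, frames=[5,2]
Step 9: ref 3 → FAULT (evict 5), frames=[3,2]
Step 10: ref 2 → HIT, frames=[3,2]
Step 11: ref 2 → HIT, frames=[3,2]
Step 12: ref 5 → FAULT (evict 3), frames=[5,2]
Step 13: ref 2 → HIT, frames=[5,2]
Total faults: 5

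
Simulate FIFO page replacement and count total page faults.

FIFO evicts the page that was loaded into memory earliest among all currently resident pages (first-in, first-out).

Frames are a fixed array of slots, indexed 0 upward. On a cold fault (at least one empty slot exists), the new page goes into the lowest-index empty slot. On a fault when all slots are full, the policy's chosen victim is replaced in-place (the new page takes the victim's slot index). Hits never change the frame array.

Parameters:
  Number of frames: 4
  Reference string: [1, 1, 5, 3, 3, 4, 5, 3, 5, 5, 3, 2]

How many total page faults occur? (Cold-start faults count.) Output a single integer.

Answer: 5

Derivation:
Step 0: ref 1 → FAULT, frames=[1,-,-,-]
Step 1: ref 1 → HIT, frames=[1,-,-,-]
Step 2: ref 5 → FAULT, frames=[1,5,-,-]
Step 3: ref 3 → FAULT, frames=[1,5,3,-]
Step 4: ref 3 → HIT, frames=[1,5,3,-]
Step 5: ref 4 → FAULT, frames=[1,5,3,4]
Step 6: ref 5 → HIT, frames=[1,5,3,4]
Step 7: ref 3 → HIT, frames=[1,5,3,4]
Step 8: ref 5 → HIT, frames=[1,5,3,4]
Step 9: ref 5 → HIT, frames=[1,5,3,4]
Step 10: ref 3 → HIT, frames=[1,5,3,4]
Step 11: ref 2 → FAULT (evict 1), frames=[2,5,3,4]
Total faults: 5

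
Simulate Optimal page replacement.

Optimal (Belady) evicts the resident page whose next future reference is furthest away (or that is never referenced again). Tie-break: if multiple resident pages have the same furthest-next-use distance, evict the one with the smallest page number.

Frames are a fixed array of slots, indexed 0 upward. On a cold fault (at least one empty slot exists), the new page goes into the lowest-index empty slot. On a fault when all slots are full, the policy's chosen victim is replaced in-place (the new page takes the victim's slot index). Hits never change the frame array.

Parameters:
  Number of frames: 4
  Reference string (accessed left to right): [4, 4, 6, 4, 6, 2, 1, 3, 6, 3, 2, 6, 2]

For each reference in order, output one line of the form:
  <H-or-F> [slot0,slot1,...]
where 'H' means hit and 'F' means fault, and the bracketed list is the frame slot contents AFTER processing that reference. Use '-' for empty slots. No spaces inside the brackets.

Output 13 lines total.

F [4,-,-,-]
H [4,-,-,-]
F [4,6,-,-]
H [4,6,-,-]
H [4,6,-,-]
F [4,6,2,-]
F [4,6,2,1]
F [4,6,2,3]
H [4,6,2,3]
H [4,6,2,3]
H [4,6,2,3]
H [4,6,2,3]
H [4,6,2,3]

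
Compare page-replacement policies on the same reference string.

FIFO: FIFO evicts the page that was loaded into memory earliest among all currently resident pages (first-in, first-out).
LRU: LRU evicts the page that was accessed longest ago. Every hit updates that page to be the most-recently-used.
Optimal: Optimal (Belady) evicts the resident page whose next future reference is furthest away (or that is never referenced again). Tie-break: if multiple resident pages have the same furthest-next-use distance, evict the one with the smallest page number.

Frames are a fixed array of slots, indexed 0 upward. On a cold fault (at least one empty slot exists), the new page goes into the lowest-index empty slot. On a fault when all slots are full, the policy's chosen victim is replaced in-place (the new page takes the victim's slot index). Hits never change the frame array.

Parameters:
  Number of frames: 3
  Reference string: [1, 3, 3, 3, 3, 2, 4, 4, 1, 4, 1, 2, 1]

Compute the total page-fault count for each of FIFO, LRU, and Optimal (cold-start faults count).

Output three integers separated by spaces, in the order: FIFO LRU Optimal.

--- FIFO ---
  step 0: ref 1 -> FAULT, frames=[1,-,-] (faults so far: 1)
  step 1: ref 3 -> FAULT, frames=[1,3,-] (faults so far: 2)
  step 2: ref 3 -> HIT, frames=[1,3,-] (faults so far: 2)
  step 3: ref 3 -> HIT, frames=[1,3,-] (faults so far: 2)
  step 4: ref 3 -> HIT, frames=[1,3,-] (faults so far: 2)
  step 5: ref 2 -> FAULT, frames=[1,3,2] (faults so far: 3)
  step 6: ref 4 -> FAULT, evict 1, frames=[4,3,2] (faults so far: 4)
  step 7: ref 4 -> HIT, frames=[4,3,2] (faults so far: 4)
  step 8: ref 1 -> FAULT, evict 3, frames=[4,1,2] (faults so far: 5)
  step 9: ref 4 -> HIT, frames=[4,1,2] (faults so far: 5)
  step 10: ref 1 -> HIT, frames=[4,1,2] (faults so far: 5)
  step 11: ref 2 -> HIT, frames=[4,1,2] (faults so far: 5)
  step 12: ref 1 -> HIT, frames=[4,1,2] (faults so far: 5)
  FIFO total faults: 5
--- LRU ---
  step 0: ref 1 -> FAULT, frames=[1,-,-] (faults so far: 1)
  step 1: ref 3 -> FAULT, frames=[1,3,-] (faults so far: 2)
  step 2: ref 3 -> HIT, frames=[1,3,-] (faults so far: 2)
  step 3: ref 3 -> HIT, frames=[1,3,-] (faults so far: 2)
  step 4: ref 3 -> HIT, frames=[1,3,-] (faults so far: 2)
  step 5: ref 2 -> FAULT, frames=[1,3,2] (faults so far: 3)
  step 6: ref 4 -> FAULT, evict 1, frames=[4,3,2] (faults so far: 4)
  step 7: ref 4 -> HIT, frames=[4,3,2] (faults so far: 4)
  step 8: ref 1 -> FAULT, evict 3, frames=[4,1,2] (faults so far: 5)
  step 9: ref 4 -> HIT, frames=[4,1,2] (faults so far: 5)
  step 10: ref 1 -> HIT, frames=[4,1,2] (faults so far: 5)
  step 11: ref 2 -> HIT, frames=[4,1,2] (faults so far: 5)
  step 12: ref 1 -> HIT, frames=[4,1,2] (faults so far: 5)
  LRU total faults: 5
--- Optimal ---
  step 0: ref 1 -> FAULT, frames=[1,-,-] (faults so far: 1)
  step 1: ref 3 -> FAULT, frames=[1,3,-] (faults so far: 2)
  step 2: ref 3 -> HIT, frames=[1,3,-] (faults so far: 2)
  step 3: ref 3 -> HIT, frames=[1,3,-] (faults so far: 2)
  step 4: ref 3 -> HIT, frames=[1,3,-] (faults so far: 2)
  step 5: ref 2 -> FAULT, frames=[1,3,2] (faults so far: 3)
  step 6: ref 4 -> FAULT, evict 3, frames=[1,4,2] (faults so far: 4)
  step 7: ref 4 -> HIT, frames=[1,4,2] (faults so far: 4)
  step 8: ref 1 -> HIT, frames=[1,4,2] (faults so far: 4)
  step 9: ref 4 -> HIT, frames=[1,4,2] (faults so far: 4)
  step 10: ref 1 -> HIT, frames=[1,4,2] (faults so far: 4)
  step 11: ref 2 -> HIT, frames=[1,4,2] (faults so far: 4)
  step 12: ref 1 -> HIT, frames=[1,4,2] (faults so far: 4)
  Optimal total faults: 4

Answer: 5 5 4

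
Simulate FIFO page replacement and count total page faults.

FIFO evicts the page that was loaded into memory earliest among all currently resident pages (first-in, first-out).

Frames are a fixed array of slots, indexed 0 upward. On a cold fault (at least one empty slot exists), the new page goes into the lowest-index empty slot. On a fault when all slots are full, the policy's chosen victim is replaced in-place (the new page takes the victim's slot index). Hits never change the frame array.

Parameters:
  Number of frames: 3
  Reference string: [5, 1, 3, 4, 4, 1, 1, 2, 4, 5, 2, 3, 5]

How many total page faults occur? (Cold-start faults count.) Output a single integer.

Answer: 7

Derivation:
Step 0: ref 5 → FAULT, frames=[5,-,-]
Step 1: ref 1 → FAULT, frames=[5,1,-]
Step 2: ref 3 → FAULT, frames=[5,1,3]
Step 3: ref 4 → FAULT (evict 5), frames=[4,1,3]
Step 4: ref 4 → HIT, frames=[4,1,3]
Step 5: ref 1 → HIT, frames=[4,1,3]
Step 6: ref 1 → HIT, frames=[4,1,3]
Step 7: ref 2 → FAULT (evict 1), frames=[4,2,3]
Step 8: ref 4 → HIT, frames=[4,2,3]
Step 9: ref 5 → FAULT (evict 3), frames=[4,2,5]
Step 10: ref 2 → HIT, frames=[4,2,5]
Step 11: ref 3 → FAULT (evict 4), frames=[3,2,5]
Step 12: ref 5 → HIT, frames=[3,2,5]
Total faults: 7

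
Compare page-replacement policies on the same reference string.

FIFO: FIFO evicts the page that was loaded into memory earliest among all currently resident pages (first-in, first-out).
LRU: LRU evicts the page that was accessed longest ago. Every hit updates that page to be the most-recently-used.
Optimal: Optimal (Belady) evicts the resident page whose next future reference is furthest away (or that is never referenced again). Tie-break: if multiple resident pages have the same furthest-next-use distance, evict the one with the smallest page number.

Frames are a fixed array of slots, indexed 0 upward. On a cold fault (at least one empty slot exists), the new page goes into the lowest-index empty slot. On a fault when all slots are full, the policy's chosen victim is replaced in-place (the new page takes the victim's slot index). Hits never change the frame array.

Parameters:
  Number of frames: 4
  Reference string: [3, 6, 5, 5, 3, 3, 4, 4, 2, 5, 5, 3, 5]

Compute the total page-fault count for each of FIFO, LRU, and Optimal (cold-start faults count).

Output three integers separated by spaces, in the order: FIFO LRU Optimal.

Answer: 6 5 5

Derivation:
--- FIFO ---
  step 0: ref 3 -> FAULT, frames=[3,-,-,-] (faults so far: 1)
  step 1: ref 6 -> FAULT, frames=[3,6,-,-] (faults so far: 2)
  step 2: ref 5 -> FAULT, frames=[3,6,5,-] (faults so far: 3)
  step 3: ref 5 -> HIT, frames=[3,6,5,-] (faults so far: 3)
  step 4: ref 3 -> HIT, frames=[3,6,5,-] (faults so far: 3)
  step 5: ref 3 -> HIT, frames=[3,6,5,-] (faults so far: 3)
  step 6: ref 4 -> FAULT, frames=[3,6,5,4] (faults so far: 4)
  step 7: ref 4 -> HIT, frames=[3,6,5,4] (faults so far: 4)
  step 8: ref 2 -> FAULT, evict 3, frames=[2,6,5,4] (faults so far: 5)
  step 9: ref 5 -> HIT, frames=[2,6,5,4] (faults so far: 5)
  step 10: ref 5 -> HIT, frames=[2,6,5,4] (faults so far: 5)
  step 11: ref 3 -> FAULT, evict 6, frames=[2,3,5,4] (faults so far: 6)
  step 12: ref 5 -> HIT, frames=[2,3,5,4] (faults so far: 6)
  FIFO total faults: 6
--- LRU ---
  step 0: ref 3 -> FAULT, frames=[3,-,-,-] (faults so far: 1)
  step 1: ref 6 -> FAULT, frames=[3,6,-,-] (faults so far: 2)
  step 2: ref 5 -> FAULT, frames=[3,6,5,-] (faults so far: 3)
  step 3: ref 5 -> HIT, frames=[3,6,5,-] (faults so far: 3)
  step 4: ref 3 -> HIT, frames=[3,6,5,-] (faults so far: 3)
  step 5: ref 3 -> HIT, frames=[3,6,5,-] (faults so far: 3)
  step 6: ref 4 -> FAULT, frames=[3,6,5,4] (faults so far: 4)
  step 7: ref 4 -> HIT, frames=[3,6,5,4] (faults so far: 4)
  step 8: ref 2 -> FAULT, evict 6, frames=[3,2,5,4] (faults so far: 5)
  step 9: ref 5 -> HIT, frames=[3,2,5,4] (faults so far: 5)
  step 10: ref 5 -> HIT, frames=[3,2,5,4] (faults so far: 5)
  step 11: ref 3 -> HIT, frames=[3,2,5,4] (faults so far: 5)
  step 12: ref 5 -> HIT, frames=[3,2,5,4] (faults so far: 5)
  LRU total faults: 5
--- Optimal ---
  step 0: ref 3 -> FAULT, frames=[3,-,-,-] (faults so far: 1)
  step 1: ref 6 -> FAULT, frames=[3,6,-,-] (faults so far: 2)
  step 2: ref 5 -> FAULT, frames=[3,6,5,-] (faults so far: 3)
  step 3: ref 5 -> HIT, frames=[3,6,5,-] (faults so far: 3)
  step 4: ref 3 -> HIT, frames=[3,6,5,-] (faults so far: 3)
  step 5: ref 3 -> HIT, frames=[3,6,5,-] (faults so far: 3)
  step 6: ref 4 -> FAULT, frames=[3,6,5,4] (faults so far: 4)
  step 7: ref 4 -> HIT, frames=[3,6,5,4] (faults so far: 4)
  step 8: ref 2 -> FAULT, evict 4, frames=[3,6,5,2] (faults so far: 5)
  step 9: ref 5 -> HIT, frames=[3,6,5,2] (faults so far: 5)
  step 10: ref 5 -> HIT, frames=[3,6,5,2] (faults so far: 5)
  step 11: ref 3 -> HIT, frames=[3,6,5,2] (faults so far: 5)
  step 12: ref 5 -> HIT, frames=[3,6,5,2] (faults so far: 5)
  Optimal total faults: 5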